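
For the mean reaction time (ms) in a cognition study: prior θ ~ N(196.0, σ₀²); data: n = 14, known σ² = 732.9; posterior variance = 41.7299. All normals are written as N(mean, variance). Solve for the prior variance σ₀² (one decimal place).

σ₀² = 205.7

For the Normal–Normal model with known σ², precisions add: τ_n = τ₀ + n/σ².
So 1/σ₀² = 1/41.7299 − 14/732.9 = 0.023964 − 0.019102 = 0.004862.
Hence σ₀² = 1/0.004862 ≈ 205.7.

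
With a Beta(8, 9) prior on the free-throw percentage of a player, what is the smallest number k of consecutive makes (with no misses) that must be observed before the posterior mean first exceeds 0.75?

k = 20

After k makes and 0 misses the posterior is Beta(8+k, 9), with mean (8+k)/(8+9+k).
Set (8+k)/(17+k) > 0.75 and solve: k > (0.75·17 − 8)/(1 − 0.75) = 19.000.
The smallest integer exceeding 19.000 is 20.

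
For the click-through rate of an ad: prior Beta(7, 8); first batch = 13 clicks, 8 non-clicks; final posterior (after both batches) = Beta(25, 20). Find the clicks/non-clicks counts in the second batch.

Because Beta–binomial updating is additive in the counts, the combined data contributed (α_post−α_prior, β_post−β_prior) successes and failures.
Total across both batches: 25−7=18 clicks, 20−8=12 non-clicks.
Subtract the first batch: 18−13=5 clicks and 12−8=4 non-clicks.

5 clicks and 4 non-clicks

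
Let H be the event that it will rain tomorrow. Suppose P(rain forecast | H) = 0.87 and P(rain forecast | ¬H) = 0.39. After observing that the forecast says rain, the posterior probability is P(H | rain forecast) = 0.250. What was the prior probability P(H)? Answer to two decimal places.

P(H) = 0.13

Bayes' rule in odds form gives O(H|E) = O(H)·[P(E|H)/P(E|¬H)], hence O(H) = O(H|E)/LR.
Posterior odds = 0.250/(1−0.250) = 0.3333. LR = 0.87/0.39 = 2.2308.
Prior odds = 0.3333/2.2308 = 0.1494, so P(H) = 0.1494/(1+0.1494) ≈ 0.13.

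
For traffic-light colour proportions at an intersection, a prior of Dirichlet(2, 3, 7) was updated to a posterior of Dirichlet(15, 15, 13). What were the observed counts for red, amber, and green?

For a Dirichlet(α) prior with multinomial counts c, the posterior is Dirichlet(α + c) componentwise.
Counts are posterior − prior componentwise: 15−2=13, 15−3=12, 13−7=6.

counts (13, 12, 6)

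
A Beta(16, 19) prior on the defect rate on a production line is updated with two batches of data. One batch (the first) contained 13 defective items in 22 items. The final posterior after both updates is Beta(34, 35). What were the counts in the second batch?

5 defective items and 7 good items

Because Beta–binomial updating is additive in the counts, the combined data contributed (α_post−α_prior, β_post−β_prior) successes and failures.
Total across both batches: 34−16=18 defective items, 35−19=16 good items.
Subtract the first batch: 18−13=5 defective items and 16−9=7 good items.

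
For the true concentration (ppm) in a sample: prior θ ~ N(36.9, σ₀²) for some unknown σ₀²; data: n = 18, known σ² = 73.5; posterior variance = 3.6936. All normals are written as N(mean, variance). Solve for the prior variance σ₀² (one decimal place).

For the Normal–Normal model with known σ², precisions add: τ_n = τ₀ + n/σ².
So 1/σ₀² = 1/3.6936 − 18/73.5 = 0.270739 − 0.244898 = 0.025841.
Hence σ₀² = 1/0.025841 ≈ 38.7.

σ₀² = 38.7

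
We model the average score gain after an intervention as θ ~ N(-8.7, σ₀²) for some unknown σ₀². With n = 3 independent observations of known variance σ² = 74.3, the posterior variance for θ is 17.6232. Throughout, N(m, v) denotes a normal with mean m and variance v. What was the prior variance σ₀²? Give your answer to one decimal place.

For the Normal–Normal model with known σ², precisions add: τ_n = τ₀ + n/σ².
So 1/σ₀² = 1/17.6232 − 3/74.3 = 0.056743 − 0.040377 = 0.016366.
Hence σ₀² = 1/0.016366 ≈ 61.1.

σ₀² = 61.1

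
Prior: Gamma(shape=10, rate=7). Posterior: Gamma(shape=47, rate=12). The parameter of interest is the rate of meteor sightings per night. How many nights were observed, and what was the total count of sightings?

A Gamma(α, β) prior (rate parametrization) on a Poisson rate with n observations summing to S gives posterior Gamma(α+S, β+n).
Matching: Σxᵢ = 47 − 10 = 37 and n = 12 − 7 = 5.

n = 5 nights with total 37 sightings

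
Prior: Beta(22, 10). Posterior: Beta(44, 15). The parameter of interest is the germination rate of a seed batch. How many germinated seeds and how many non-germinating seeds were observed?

Beta is conjugate to the binomial likelihood: posterior = Beta(a+s, b+f).
So s = 44 − 22 = 22 and f = 15 − 10 = 5.

22 germinated seeds and 5 non-germinating seeds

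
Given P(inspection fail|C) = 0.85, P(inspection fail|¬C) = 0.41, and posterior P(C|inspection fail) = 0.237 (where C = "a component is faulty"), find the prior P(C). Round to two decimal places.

In odds form, posterior odds = prior odds × likelihood ratio, so prior odds = posterior odds ÷ LR.
Posterior odds = 0.237/(1−0.237) = 0.3106. LR = 0.85/0.41 = 2.0732.
Prior odds = 0.3106/2.0732 = 0.1498, so P(C) = 0.1498/(1+0.1498) ≈ 0.13.

P(C) = 0.13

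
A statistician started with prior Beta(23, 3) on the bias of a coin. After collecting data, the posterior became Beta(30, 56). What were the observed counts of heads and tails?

A Beta(α, β) prior with s successes and f failures in binomial data gives a Beta(α+s, β+f) posterior.
Match parameters: s=30−23=7, f=56−3=53.

7 heads and 53 tails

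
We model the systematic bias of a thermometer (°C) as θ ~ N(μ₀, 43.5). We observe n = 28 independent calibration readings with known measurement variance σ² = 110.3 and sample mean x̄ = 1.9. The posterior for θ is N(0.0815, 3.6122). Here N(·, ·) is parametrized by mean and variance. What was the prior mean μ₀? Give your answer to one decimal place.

μ₀ = -20.0

With known observation variance, the Normal–Normal posterior has precision τ_n = τ₀ + n/σ² and mean μ_n = (τ₀μ₀ + (n/σ²)x̄)/τ_n.
Here τ₀ = 1/43.5 = 0.022989 and τ_data = 28/110.3 = 0.253853, so τ_n = 0.276842.
Rearranging for μ₀: μ₀ = (μ_n·τ_n − τ_data·x̄)/τ₀ = (0.0815·0.276842 − 0.253853·1.9) / 0.022989 = -0.459758/0.022989 ≈ -20.0.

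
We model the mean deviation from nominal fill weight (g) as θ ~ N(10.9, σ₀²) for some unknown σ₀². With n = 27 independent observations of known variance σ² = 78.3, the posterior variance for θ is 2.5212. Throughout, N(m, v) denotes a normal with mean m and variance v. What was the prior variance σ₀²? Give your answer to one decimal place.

Posterior precision equals prior precision plus data precision: 1/σ_n² = 1/σ₀² + n/σ².
So 1/σ₀² = 1/2.5212 − 27/78.3 = 0.396637 − 0.344828 = 0.051809.
Hence σ₀² = 1/0.051809 ≈ 19.3.

σ₀² = 19.3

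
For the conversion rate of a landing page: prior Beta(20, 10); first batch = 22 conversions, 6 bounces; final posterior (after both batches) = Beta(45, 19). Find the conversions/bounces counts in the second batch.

Sequential conjugate updates are equivalent to a single update on the pooled data, so total successes = posterior α − prior α and total failures = posterior β − prior β.
Total across both batches: 45−20=25 conversions, 19−10=9 bounces.
Subtract the first batch: 25−22=3 conversions and 9−6=3 bounces.

3 conversions and 3 bounces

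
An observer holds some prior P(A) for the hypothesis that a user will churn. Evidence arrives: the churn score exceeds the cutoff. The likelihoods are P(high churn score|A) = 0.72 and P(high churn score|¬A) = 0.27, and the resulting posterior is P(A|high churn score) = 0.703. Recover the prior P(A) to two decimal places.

Bayes' rule in odds form gives O(A|E) = O(A)·[P(E|A)/P(E|¬A)], hence O(A) = O(A|E)/LR.
Posterior odds = 0.703/(1−0.703) = 2.3670. LR = 0.72/0.27 = 2.6667.
Prior odds = 2.3670/2.6667 = 0.8876, so P(A) = 0.8876/(1+0.8876) ≈ 0.47.

P(A) = 0.47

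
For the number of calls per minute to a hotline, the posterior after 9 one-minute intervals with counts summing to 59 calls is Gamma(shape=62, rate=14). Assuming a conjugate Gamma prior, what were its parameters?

Gamma(shape=3, rate=5)

Gamma–Poisson conjugacy: posterior shape = α + Σxᵢ, posterior rate = β + n.
So α = 62 − 59 = 3 and β = 14 − 9 = 5.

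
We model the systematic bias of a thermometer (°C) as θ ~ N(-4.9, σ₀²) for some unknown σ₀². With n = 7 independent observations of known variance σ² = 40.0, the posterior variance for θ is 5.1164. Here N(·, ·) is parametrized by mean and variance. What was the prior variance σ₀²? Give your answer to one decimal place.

For the Normal–Normal model with known σ², precisions add: τ_n = τ₀ + n/σ².
So 1/σ₀² = 1/5.1164 − 7/40.0 = 0.195450 − 0.175000 = 0.020450.
Hence σ₀² = 1/0.020450 ≈ 48.9.

σ₀² = 48.9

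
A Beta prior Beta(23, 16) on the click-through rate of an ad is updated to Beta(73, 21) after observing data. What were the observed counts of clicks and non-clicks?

A Beta(α, β) prior with s successes and f failures in binomial data gives a Beta(α+s, β+f) posterior.
So s = 73 − 23 = 50 and f = 21 − 16 = 5.

50 clicks and 5 non-clicks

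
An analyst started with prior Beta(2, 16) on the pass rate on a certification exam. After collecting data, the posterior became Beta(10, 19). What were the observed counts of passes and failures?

Under Beta–binomial conjugacy the posterior parameters are (a+s, b+f).
Match parameters: s=10−2=8, f=19−16=3.

8 passes and 3 failures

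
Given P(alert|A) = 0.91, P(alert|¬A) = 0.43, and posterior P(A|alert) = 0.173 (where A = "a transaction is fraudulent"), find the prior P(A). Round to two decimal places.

P(A) = 0.09

Bayes' rule in odds form gives O(A|E) = O(A)·[P(E|A)/P(E|¬A)], hence O(A) = O(A|E)/LR.
Posterior odds = 0.173/(1−0.173) = 0.2092. LR = 0.91/0.43 = 2.1163.
Prior odds = 0.2092/2.1163 = 0.0989, so P(A) = 0.0989/(1+0.0989) ≈ 0.09.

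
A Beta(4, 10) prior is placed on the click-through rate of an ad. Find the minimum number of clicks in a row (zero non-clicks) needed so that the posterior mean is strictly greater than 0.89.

After k clicks and 0 non-clicks the posterior is Beta(4+k, 10), with mean (4+k)/(4+10+k).
Set (4+k)/(14+k) > 0.89 and solve: k > (0.89·14 − 4)/(1 − 0.89) = 76.909.
The smallest integer exceeding 76.909 is 77, and checking k=77: (81)/(91) = 0.8901 > 0.89.

k = 77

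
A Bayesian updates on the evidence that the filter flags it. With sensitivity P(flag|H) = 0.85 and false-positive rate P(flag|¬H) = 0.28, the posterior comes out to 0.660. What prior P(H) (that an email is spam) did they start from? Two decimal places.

Bayes' rule in odds form gives O(H|E) = O(H)·[P(E|H)/P(E|¬H)], hence O(H) = O(H|E)/LR.
Posterior odds = 0.660/(1−0.660) = 1.9412. LR = 0.85/0.28 = 3.0357.
Prior odds = 1.9412/3.0357 = 0.6395, so P(H) = 0.6395/(1+0.6395) ≈ 0.39.

P(H) = 0.39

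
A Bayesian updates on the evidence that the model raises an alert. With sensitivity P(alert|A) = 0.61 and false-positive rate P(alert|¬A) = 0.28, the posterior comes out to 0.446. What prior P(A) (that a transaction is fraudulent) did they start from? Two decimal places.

Bayes' rule in odds form gives O(A|E) = O(A)·[P(E|A)/P(E|¬A)], hence O(A) = O(A|E)/LR.
Posterior odds = 0.446/(1−0.446) = 0.8051. LR = 0.61/0.28 = 2.1786.
Prior odds = 0.8051/2.1786 = 0.3695, so P(A) = 0.3695/(1+0.3695) ≈ 0.27.

P(A) = 0.27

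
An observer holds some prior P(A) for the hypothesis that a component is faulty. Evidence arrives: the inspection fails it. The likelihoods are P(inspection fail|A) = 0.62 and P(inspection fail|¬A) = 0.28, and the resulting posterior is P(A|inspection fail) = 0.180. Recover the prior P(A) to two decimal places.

P(A) = 0.09

In odds form, posterior odds = prior odds × likelihood ratio, so prior odds = posterior odds ÷ LR.
Posterior odds = 0.180/(1−0.180) = 0.2195. LR = 0.62/0.28 = 2.2143.
Prior odds = 0.2195/2.2143 = 0.0991, so P(A) = 0.0991/(1+0.0991) ≈ 0.09.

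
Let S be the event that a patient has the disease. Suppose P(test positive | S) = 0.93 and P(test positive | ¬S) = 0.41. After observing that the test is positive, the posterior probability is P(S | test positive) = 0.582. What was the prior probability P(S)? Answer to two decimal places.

Bayes' rule in odds form gives O(S|E) = O(S)·[P(E|S)/P(E|¬S)], hence O(S) = O(S|E)/LR.
Posterior odds = 0.582/(1−0.582) = 1.3923. LR = 0.93/0.41 = 2.2683.
Prior odds = 1.3923/2.2683 = 0.6138, so P(S) = 0.6138/(1+0.6138) ≈ 0.38.

P(S) = 0.38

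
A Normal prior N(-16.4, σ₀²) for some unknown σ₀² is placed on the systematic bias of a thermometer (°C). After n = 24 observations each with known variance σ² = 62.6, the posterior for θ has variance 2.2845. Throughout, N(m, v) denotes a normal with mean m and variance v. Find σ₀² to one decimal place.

Posterior precision equals prior precision plus data precision: 1/σ_n² = 1/σ₀² + n/σ².
So 1/σ₀² = 1/2.2845 − 24/62.6 = 0.437733 − 0.383387 = 0.054346.
Hence σ₀² = 1/0.054346 ≈ 18.4.

σ₀² = 18.4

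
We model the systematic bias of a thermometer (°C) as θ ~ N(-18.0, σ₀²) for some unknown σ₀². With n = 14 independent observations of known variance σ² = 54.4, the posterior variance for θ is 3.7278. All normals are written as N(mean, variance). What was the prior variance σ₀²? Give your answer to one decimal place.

σ₀² = 91.7

For the Normal–Normal model with known σ², precisions add: τ_n = τ₀ + n/σ².
So 1/σ₀² = 1/3.7278 − 14/54.4 = 0.268255 − 0.257353 = 0.010902.
Hence σ₀² = 1/0.010902 ≈ 91.7.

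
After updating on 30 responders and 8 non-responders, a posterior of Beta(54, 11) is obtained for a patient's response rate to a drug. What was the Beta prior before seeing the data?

Under Beta–binomial conjugacy the posterior parameters are (a+s, b+f).
So a = 54 − 30 = 24 and b = 11 − 8 = 3.

Beta(24, 3)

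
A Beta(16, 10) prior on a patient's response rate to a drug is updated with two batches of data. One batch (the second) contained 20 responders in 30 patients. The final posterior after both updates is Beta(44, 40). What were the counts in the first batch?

8 responders and 20 non-responders

Sequential conjugate updates are equivalent to a single update on the pooled data, so total successes = posterior α − prior α and total failures = posterior β − prior β.
Total across both batches: 44−16=28 responders, 40−10=30 non-responders.
Subtract the second batch: 28−20=8 responders and 30−10=20 non-responders.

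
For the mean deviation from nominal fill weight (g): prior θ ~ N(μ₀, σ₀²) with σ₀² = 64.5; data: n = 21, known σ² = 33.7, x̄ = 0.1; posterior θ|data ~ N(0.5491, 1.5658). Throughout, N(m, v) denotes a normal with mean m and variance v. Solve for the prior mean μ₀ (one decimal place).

μ₀ = 18.6

With known observation variance, the Normal–Normal posterior has precision τ_n = τ₀ + n/σ² and mean μ_n = (τ₀μ₀ + (n/σ²)x̄)/τ_n.
Here τ₀ = 1/64.5 = 0.015504 and τ_data = 21/33.7 = 0.623145, so τ_n = 0.638649.
Rearranging for μ₀: μ₀ = (μ_n·τ_n − τ_data·x̄)/τ₀ = (0.5491·0.638649 − 0.623145·0.1) / 0.015504 = 0.288368/0.015504 ≈ 18.6.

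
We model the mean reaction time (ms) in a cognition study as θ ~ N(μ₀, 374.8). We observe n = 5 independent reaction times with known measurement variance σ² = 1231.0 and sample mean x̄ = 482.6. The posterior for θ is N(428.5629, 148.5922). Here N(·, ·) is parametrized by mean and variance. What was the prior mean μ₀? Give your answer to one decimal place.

μ₀ = 346.3

With known observation variance, the Normal–Normal posterior has precision τ_n = τ₀ + n/σ² and mean μ_n = (τ₀μ₀ + (n/σ²)x̄)/τ_n.
Here τ₀ = 1/374.8 = 0.002668 and τ_data = 5/1231.0 = 0.004062, so τ_n = 0.006730.
Rearranging for μ₀: μ₀ = (μ_n·τ_n − τ_data·x̄)/τ₀ = (428.5629·0.006730 − 0.004062·482.6) / 0.002668 = 0.923907/0.002668 ≈ 346.3.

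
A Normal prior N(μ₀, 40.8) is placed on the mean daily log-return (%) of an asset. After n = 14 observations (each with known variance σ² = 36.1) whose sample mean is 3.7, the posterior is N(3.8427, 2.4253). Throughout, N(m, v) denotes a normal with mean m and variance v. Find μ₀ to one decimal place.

With known observation variance, the Normal–Normal posterior has precision τ_n = τ₀ + n/σ² and mean μ_n = (τ₀μ₀ + (n/σ²)x̄)/τ_n.
Here τ₀ = 1/40.8 = 0.024510 and τ_data = 14/36.1 = 0.387812, so τ_n = 0.412322.
Rearranging for μ₀: μ₀ = (μ_n·τ_n − τ_data·x̄)/τ₀ = (3.8427·0.412322 − 0.387812·3.7) / 0.024510 = 0.149525/0.024510 ≈ 6.1.

μ₀ = 6.1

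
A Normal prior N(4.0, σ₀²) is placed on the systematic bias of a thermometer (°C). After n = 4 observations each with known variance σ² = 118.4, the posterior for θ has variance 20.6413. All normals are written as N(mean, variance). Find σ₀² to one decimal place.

σ₀² = 68.2

For the Normal–Normal model with known σ², precisions add: τ_n = τ₀ + n/σ².
So 1/σ₀² = 1/20.6413 − 4/118.4 = 0.048447 − 0.033784 = 0.014663.
Hence σ₀² = 1/0.014663 ≈ 68.2.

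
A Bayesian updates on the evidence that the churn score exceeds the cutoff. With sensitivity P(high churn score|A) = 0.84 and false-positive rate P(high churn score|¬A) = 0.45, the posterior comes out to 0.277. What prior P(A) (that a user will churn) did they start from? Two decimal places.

In odds form, posterior odds = prior odds × likelihood ratio, so prior odds = posterior odds ÷ LR.
Posterior odds = 0.277/(1−0.277) = 0.3831. LR = 0.84/0.45 = 1.8667.
Prior odds = 0.3831/1.8667 = 0.2052, so P(A) = 0.2052/(1+0.2052) ≈ 0.17.

P(A) = 0.17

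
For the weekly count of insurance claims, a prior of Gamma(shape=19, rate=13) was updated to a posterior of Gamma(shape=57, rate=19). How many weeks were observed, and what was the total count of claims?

n = 6 weeks with total 38 claims

Gamma–Poisson conjugacy: posterior shape = α + Σxᵢ, posterior rate = β + n.
Matching: Σxᵢ = 57 − 19 = 38 and n = 19 − 13 = 6.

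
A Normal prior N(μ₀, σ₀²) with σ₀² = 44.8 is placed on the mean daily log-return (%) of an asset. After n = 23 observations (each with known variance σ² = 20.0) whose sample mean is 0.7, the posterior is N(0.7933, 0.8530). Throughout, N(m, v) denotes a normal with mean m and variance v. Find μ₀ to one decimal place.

The posterior mean is a precision-weighted average: μ_n = (τ₀μ₀ + τ_data·x̄)/(τ₀+τ_data), with τ₀=1/σ₀² and τ_data=n/σ².
Here τ₀ = 1/44.8 = 0.022321 and τ_data = 23/20.0 = 1.150000, so τ_n = 1.172321.
Rearranging for μ₀: μ₀ = (μ_n·τ_n − τ_data·x̄)/τ₀ = (0.7933·1.172321 − 1.150000·0.7) / 0.022321 = 0.125002/0.022321 ≈ 5.6.

μ₀ = 5.6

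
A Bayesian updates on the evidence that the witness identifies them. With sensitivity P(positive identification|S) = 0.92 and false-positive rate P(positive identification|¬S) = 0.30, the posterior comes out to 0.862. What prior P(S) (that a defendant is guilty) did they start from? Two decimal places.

Bayes' rule in odds form gives O(S|E) = O(S)·[P(E|S)/P(E|¬S)], hence O(S) = O(S|E)/LR.
Posterior odds = 0.862/(1−0.862) = 6.2464. LR = 0.92/0.30 = 3.0667.
Prior odds = 6.2464/3.0667 = 2.0368, so P(S) = 2.0368/(1+2.0368) ≈ 0.67.

P(S) = 0.67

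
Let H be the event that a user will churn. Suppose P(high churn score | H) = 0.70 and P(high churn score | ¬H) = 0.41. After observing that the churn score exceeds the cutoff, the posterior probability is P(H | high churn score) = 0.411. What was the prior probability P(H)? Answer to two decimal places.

P(H) = 0.29

In odds form, posterior odds = prior odds × likelihood ratio, so prior odds = posterior odds ÷ LR.
Posterior odds = 0.411/(1−0.411) = 0.6978. LR = 0.70/0.41 = 1.7073.
Prior odds = 0.6978/1.7073 = 0.4087, so P(H) = 0.4087/(1+0.4087) ≈ 0.29.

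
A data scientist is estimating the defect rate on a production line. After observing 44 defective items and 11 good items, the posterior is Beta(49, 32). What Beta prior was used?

Beta(5, 21)

Under Beta–binomial conjugacy the posterior parameters are (a+s, b+f).
Subtract the data counts: 49−44=5, 32−11=21.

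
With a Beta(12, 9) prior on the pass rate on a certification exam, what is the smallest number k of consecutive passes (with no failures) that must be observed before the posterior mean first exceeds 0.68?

k = 8

After k passes and 0 failures the posterior is Beta(12+k, 9), with mean (12+k)/(12+9+k).
Set (12+k)/(21+k) > 0.68 and solve: k > (0.68·21 − 12)/(1 − 0.68) = 7.125.
The smallest integer exceeding 7.125 is 8, and checking k=8: (20)/(29) = 0.6897 > 0.68.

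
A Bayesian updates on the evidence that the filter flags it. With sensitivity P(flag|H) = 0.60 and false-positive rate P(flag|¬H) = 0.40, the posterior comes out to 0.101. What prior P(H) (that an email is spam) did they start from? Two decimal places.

In odds form, posterior odds = prior odds × likelihood ratio, so prior odds = posterior odds ÷ LR.
Posterior odds = 0.101/(1−0.101) = 0.1123. LR = 0.60/0.40 = 1.5000.
Prior odds = 0.1123/1.5000 = 0.0749, so P(H) = 0.0749/(1+0.0749) ≈ 0.07.

P(H) = 0.07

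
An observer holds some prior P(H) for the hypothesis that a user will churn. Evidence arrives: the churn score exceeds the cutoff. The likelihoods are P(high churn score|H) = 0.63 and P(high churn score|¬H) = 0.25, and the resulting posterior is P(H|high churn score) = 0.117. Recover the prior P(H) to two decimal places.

Bayes' rule in odds form gives O(H|E) = O(H)·[P(E|H)/P(E|¬H)], hence O(H) = O(H|E)/LR.
Posterior odds = 0.117/(1−0.117) = 0.1325. LR = 0.63/0.25 = 2.5200.
Prior odds = 0.1325/2.5200 = 0.0526, so P(H) = 0.0526/(1+0.0526) ≈ 0.05.

P(H) = 0.05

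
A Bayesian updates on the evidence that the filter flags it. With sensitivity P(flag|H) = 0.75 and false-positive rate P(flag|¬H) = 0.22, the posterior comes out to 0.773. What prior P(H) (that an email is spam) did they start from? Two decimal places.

Bayes' rule in odds form gives O(H|E) = O(H)·[P(E|H)/P(E|¬H)], hence O(H) = O(H|E)/LR.
Posterior odds = 0.773/(1−0.773) = 3.4053. LR = 0.75/0.22 = 3.4091.
Prior odds = 3.4053/3.4091 = 0.9989, so P(H) = 0.9989/(1+0.9989) ≈ 0.50.

P(H) = 0.50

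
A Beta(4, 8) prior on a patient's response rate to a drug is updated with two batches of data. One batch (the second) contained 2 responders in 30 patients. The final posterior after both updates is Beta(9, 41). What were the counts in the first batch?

Sequential conjugate updates are equivalent to a single update on the pooled data, so total successes = posterior α − prior α and total failures = posterior β − prior β.
Total across both batches: 9−4=5 responders, 41−8=33 non-responders.
Subtract the second batch: 5−2=3 responders and 33−28=5 non-responders.

3 responders and 5 non-responders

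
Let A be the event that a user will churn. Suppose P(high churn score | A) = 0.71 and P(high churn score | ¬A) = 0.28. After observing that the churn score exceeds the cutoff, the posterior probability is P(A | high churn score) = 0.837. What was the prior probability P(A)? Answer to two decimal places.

P(A) = 0.67

In odds form, posterior odds = prior odds × likelihood ratio, so prior odds = posterior odds ÷ LR.
Posterior odds = 0.837/(1−0.837) = 5.1350. LR = 0.71/0.28 = 2.5357.
Prior odds = 5.1350/2.5357 = 2.0251, so P(A) = 2.0251/(1+2.0251) ≈ 0.67.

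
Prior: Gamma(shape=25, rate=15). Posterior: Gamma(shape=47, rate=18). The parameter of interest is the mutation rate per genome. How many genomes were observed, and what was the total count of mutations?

A Gamma(α, β) prior (rate parametrization) on a Poisson rate with n observations summing to S gives posterior Gamma(α+S, β+n).
Matching: Σxᵢ = 47 − 25 = 22 and n = 18 − 15 = 3.

n = 3 genomes with total 22 mutations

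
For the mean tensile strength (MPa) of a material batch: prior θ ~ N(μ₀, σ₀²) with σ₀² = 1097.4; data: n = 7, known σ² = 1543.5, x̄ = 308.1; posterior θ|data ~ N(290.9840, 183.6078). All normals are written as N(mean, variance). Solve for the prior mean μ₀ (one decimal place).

μ₀ = 205.8

The posterior mean is a precision-weighted average: μ_n = (τ₀μ₀ + τ_data·x̄)/(τ₀+τ_data), with τ₀=1/σ₀² and τ_data=n/σ².
Here τ₀ = 1/1097.4 = 0.000911 and τ_data = 7/1543.5 = 0.004535, so τ_n = 0.005446.
Rearranging for μ₀: μ₀ = (μ_n·τ_n − τ_data·x̄)/τ₀ = (290.9840·0.005446 − 0.004535·308.1) / 0.000911 = 0.187465/0.000911 ≈ 205.8.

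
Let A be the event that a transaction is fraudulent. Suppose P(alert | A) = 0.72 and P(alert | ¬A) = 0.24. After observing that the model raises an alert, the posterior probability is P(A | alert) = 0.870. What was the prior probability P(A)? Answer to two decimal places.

P(A) = 0.69

In odds form, posterior odds = prior odds × likelihood ratio, so prior odds = posterior odds ÷ LR.
Posterior odds = 0.870/(1−0.870) = 6.6923. LR = 0.72/0.24 = 3.0000.
Prior odds = 6.6923/3.0000 = 2.2308, so P(A) = 2.2308/(1+2.2308) ≈ 0.69.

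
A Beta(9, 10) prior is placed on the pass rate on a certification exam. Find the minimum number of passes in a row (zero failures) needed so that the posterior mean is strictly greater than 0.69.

k = 14

After k passes and 0 failures the posterior is Beta(9+k, 10), with mean (9+k)/(9+10+k).
Set (9+k)/(19+k) > 0.69 and solve: k > (0.69·19 − 9)/(1 − 0.69) = 13.258.
The smallest integer exceeding 13.258 is 14, and checking k=14: (23)/(33) = 0.6970 > 0.69.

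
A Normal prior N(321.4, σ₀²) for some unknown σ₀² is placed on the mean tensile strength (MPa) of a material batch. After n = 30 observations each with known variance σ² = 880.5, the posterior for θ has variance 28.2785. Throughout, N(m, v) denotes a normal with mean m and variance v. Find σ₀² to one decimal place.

Posterior precision equals prior precision plus data precision: 1/σ_n² = 1/σ₀² + n/σ².
So 1/σ₀² = 1/28.2785 − 30/880.5 = 0.035363 − 0.034072 = 0.001291.
Hence σ₀² = 1/0.001291 ≈ 774.6.

σ₀² = 774.6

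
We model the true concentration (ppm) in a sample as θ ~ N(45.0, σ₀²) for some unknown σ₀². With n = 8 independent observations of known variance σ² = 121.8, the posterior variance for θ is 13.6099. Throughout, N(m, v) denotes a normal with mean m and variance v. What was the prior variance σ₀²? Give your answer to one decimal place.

σ₀² = 128.3

Posterior precision equals prior precision plus data precision: 1/σ_n² = 1/σ₀² + n/σ².
So 1/σ₀² = 1/13.6099 − 8/121.8 = 0.073476 − 0.065681 = 0.007795.
Hence σ₀² = 1/0.007795 ≈ 128.3.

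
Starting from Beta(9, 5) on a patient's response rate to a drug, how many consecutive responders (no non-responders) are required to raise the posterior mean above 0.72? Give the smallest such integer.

k = 4

After k responders and 0 non-responders the posterior is Beta(9+k, 5), with mean (9+k)/(9+5+k).
Set (9+k)/(14+k) > 0.72 and solve: k > (0.72·14 − 9)/(1 − 0.72) = 3.857.
The smallest integer exceeding 3.857 is 4, and checking k=4: (13)/(18) = 0.7222 > 0.72.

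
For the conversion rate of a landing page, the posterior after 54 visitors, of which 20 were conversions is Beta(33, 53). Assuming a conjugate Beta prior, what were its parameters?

Under Beta–binomial conjugacy the posterior parameters are (α+s, β+f).
Subtract the data counts: 33−20=13, 53−34=19.

Beta(13, 19)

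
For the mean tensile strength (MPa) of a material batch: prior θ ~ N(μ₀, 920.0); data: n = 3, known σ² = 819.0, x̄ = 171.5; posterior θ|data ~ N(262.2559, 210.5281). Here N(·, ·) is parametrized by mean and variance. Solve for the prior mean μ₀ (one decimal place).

With known observation variance, the Normal–Normal posterior has precision τ_n = τ₀ + n/σ² and mean μ_n = (τ₀μ₀ + (n/σ²)x̄)/τ_n.
Here τ₀ = 1/920.0 = 0.001087 and τ_data = 3/819.0 = 0.003663, so τ_n = 0.004750.
Rearranging for μ₀: μ₀ = (μ_n·τ_n − τ_data·x̄)/τ₀ = (262.2559·0.004750 − 0.003663·171.5) / 0.001087 = 0.617511/0.001087 ≈ 568.1.

μ₀ = 568.1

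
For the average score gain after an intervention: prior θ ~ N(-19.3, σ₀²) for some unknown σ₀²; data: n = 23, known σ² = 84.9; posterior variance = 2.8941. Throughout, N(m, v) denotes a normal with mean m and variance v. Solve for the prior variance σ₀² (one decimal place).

σ₀² = 13.4

For the Normal–Normal model with known σ², precisions add: τ_n = τ₀ + n/σ².
So 1/σ₀² = 1/2.8941 − 23/84.9 = 0.345531 − 0.270907 = 0.074624.
Hence σ₀² = 1/0.074624 ≈ 13.4.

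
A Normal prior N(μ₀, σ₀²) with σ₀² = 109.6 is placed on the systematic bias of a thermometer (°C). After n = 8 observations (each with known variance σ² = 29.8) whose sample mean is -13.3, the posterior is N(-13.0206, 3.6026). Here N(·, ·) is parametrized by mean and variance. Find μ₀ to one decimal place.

μ₀ = -4.8

The posterior mean is a precision-weighted average: μ_n = (τ₀μ₀ + τ_data·x̄)/(τ₀+τ_data), with τ₀=1/σ₀² and τ_data=n/σ².
Here τ₀ = 1/109.6 = 0.009124 and τ_data = 8/29.8 = 0.268456, so τ_n = 0.277580.
Rearranging for μ₀: μ₀ = (μ_n·τ_n − τ_data·x̄)/τ₀ = (-13.0206·0.277580 − 0.268456·-13.3) / 0.009124 = -0.043793/0.009124 ≈ -4.8.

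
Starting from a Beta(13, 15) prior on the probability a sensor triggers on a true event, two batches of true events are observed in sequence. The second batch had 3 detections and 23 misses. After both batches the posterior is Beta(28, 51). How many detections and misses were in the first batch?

Because Beta–binomial updating is additive in the counts, the combined data contributed (α_post−α_prior, β_post−β_prior) successes and failures.
Total across both batches: 28−13=15 detections, 51−15=36 misses.
Subtract the second batch: 15−3=12 detections and 36−23=13 misses.

12 detections and 13 misses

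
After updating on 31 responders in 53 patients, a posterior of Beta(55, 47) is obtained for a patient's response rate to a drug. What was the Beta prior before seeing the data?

Under Beta–binomial conjugacy the posterior parameters are (α+s, β+f).
Subtract the data counts: 55−31=24, 47−22=25.

Beta(24, 25)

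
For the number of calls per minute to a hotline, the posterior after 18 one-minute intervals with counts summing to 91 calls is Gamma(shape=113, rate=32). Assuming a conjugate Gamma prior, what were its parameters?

Gamma(shape=22, rate=14)

Gamma–Poisson conjugacy: posterior shape = α + Σxᵢ, posterior rate = β + n.
So α = 113 − 91 = 22 and β = 32 − 18 = 14.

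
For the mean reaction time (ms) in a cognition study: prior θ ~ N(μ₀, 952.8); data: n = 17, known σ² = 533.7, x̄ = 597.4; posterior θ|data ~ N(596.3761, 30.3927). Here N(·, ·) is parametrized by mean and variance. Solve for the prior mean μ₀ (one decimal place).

μ₀ = 565.3

The posterior mean is a precision-weighted average: μ_n = (τ₀μ₀ + τ_data·x̄)/(τ₀+τ_data), with τ₀=1/σ₀² and τ_data=n/σ².
Here τ₀ = 1/952.8 = 0.001050 and τ_data = 17/533.7 = 0.031853, so τ_n = 0.032903.
Rearranging for μ₀: μ₀ = (μ_n·τ_n − τ_data·x̄)/τ₀ = (596.3761·0.032903 − 0.031853·597.4) / 0.001050 = 0.593581/0.001050 ≈ 565.3.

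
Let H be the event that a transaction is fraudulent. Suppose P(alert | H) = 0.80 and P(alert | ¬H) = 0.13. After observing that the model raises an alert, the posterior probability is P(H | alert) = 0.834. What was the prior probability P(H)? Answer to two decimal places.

P(H) = 0.45

Bayes' rule in odds form gives O(H|E) = O(H)·[P(E|H)/P(E|¬H)], hence O(H) = O(H|E)/LR.
Posterior odds = 0.834/(1−0.834) = 5.0241. LR = 0.80/0.13 = 6.1538.
Prior odds = 5.0241/6.1538 = 0.8164, so P(H) = 0.8164/(1+0.8164) ≈ 0.45.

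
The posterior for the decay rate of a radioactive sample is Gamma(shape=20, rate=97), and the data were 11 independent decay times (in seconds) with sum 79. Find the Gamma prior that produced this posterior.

Gamma–exponential conjugacy: posterior shape = α + n, posterior rate = β + Σtᵢ.
So α = 20 − 11 = 9 and β = 97 − 79 = 18.

Gamma(shape=9, rate=18)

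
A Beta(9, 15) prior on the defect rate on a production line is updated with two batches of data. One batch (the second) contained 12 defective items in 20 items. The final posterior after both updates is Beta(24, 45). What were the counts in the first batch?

3 defective items and 22 good items

Sequential conjugate updates are equivalent to a single update on the pooled data, so total successes = posterior α − prior α and total failures = posterior β − prior β.
Total across both batches: 24−9=15 defective items, 45−15=30 good items.
Subtract the second batch: 15−12=3 defective items and 30−8=22 good items.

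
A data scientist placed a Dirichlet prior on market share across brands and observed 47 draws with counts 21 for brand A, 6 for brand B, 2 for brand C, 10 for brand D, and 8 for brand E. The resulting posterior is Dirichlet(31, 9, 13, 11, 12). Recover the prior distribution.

For a Dirichlet(α) prior with multinomial counts c, the posterior is Dirichlet(α + c) componentwise.
Subtract each count from the matching posterior parameter: 31−21=10, 9−6=3, 13−2=11, 11−10=1, 12−8=4.

Dirichlet(10, 3, 11, 1, 4)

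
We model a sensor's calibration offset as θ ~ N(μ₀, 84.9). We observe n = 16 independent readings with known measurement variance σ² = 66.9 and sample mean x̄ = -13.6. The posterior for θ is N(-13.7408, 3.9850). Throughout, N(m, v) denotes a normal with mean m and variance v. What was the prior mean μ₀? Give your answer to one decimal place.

μ₀ = -16.6

With known observation variance, the Normal–Normal posterior has precision τ_n = τ₀ + n/σ² and mean μ_n = (τ₀μ₀ + (n/σ²)x̄)/τ_n.
Here τ₀ = 1/84.9 = 0.011779 and τ_data = 16/66.9 = 0.239163, so τ_n = 0.250942.
Rearranging for μ₀: μ₀ = (μ_n·τ_n − τ_data·x̄)/τ₀ = (-13.7408·0.250942 − 0.239163·-13.6) / 0.011779 = -0.195527/0.011779 ≈ -16.6.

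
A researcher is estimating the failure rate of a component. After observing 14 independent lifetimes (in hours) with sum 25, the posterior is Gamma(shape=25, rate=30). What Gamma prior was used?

Gamma(shape=11, rate=5)

For an exponential likelihood with a Gamma(α, β) prior on the rate, n observations with total T give posterior Gamma(α+n, β+T).
So α = 25 − 14 = 11 and β = 30 − 25 = 5.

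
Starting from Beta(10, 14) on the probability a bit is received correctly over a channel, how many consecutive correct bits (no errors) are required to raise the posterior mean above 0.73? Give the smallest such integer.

After k correct bits and 0 errors the posterior is Beta(10+k, 14), with mean (10+k)/(10+14+k).
Set (10+k)/(24+k) > 0.73 and solve: k > (0.73·24 − 10)/(1 − 0.73) = 27.852.
The smallest integer exceeding 27.852 is 28.

k = 28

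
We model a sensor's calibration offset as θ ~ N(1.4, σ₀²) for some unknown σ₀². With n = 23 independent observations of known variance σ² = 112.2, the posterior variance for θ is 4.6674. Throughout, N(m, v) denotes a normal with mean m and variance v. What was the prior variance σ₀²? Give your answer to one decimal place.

Posterior precision equals prior precision plus data precision: 1/σ_n² = 1/σ₀² + n/σ².
So 1/σ₀² = 1/4.6674 − 23/112.2 = 0.214252 − 0.204991 = 0.009261.
Hence σ₀² = 1/0.009261 ≈ 108.0.

σ₀² = 108.0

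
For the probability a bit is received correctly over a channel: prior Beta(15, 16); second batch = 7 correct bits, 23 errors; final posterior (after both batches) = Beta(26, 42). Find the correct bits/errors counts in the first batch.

4 correct bits and 3 errors

Because Beta–binomial updating is additive in the counts, the combined data contributed (α_post−α_prior, β_post−β_prior) successes and failures.
Total across both batches: 26−15=11 correct bits, 42−16=26 errors.
Subtract the second batch: 11−7=4 correct bits and 26−23=3 errors.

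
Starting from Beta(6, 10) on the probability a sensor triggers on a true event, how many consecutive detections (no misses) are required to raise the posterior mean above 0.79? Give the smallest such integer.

k = 32

After k detections and 0 misses the posterior is Beta(6+k, 10), with mean (6+k)/(6+10+k).
Set (6+k)/(16+k) > 0.79 and solve: k > (0.79·16 − 6)/(1 − 0.79) = 31.619.
The smallest integer exceeding 31.619 is 32, and checking k=32: (38)/(48) = 0.7917 > 0.79.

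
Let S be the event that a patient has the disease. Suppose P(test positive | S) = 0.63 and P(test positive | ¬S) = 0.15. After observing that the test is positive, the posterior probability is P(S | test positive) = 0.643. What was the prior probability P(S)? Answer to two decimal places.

In odds form, posterior odds = prior odds × likelihood ratio, so prior odds = posterior odds ÷ LR.
Posterior odds = 0.643/(1−0.643) = 1.8011. LR = 0.63/0.15 = 4.2000.
Prior odds = 1.8011/4.2000 = 0.4288, so P(S) = 0.4288/(1+0.4288) ≈ 0.30.

P(S) = 0.30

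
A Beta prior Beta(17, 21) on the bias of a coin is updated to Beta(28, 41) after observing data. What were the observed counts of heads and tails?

11 heads and 20 tails

Under Beta–binomial conjugacy the posterior parameters are (a+s, b+f).
So s = 28 − 17 = 11 and f = 41 − 21 = 20.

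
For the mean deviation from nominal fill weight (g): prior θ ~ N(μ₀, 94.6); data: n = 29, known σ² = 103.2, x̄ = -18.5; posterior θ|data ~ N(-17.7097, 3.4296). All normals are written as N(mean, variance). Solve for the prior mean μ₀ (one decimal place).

With known observation variance, the Normal–Normal posterior has precision τ_n = τ₀ + n/σ² and mean μ_n = (τ₀μ₀ + (n/σ²)x̄)/τ_n.
Here τ₀ = 1/94.6 = 0.010571 and τ_data = 29/103.2 = 0.281008, so τ_n = 0.291579.
Rearranging for μ₀: μ₀ = (μ_n·τ_n − τ_data·x̄)/τ₀ = (-17.7097·0.291579 − 0.281008·-18.5) / 0.010571 = 0.034871/0.010571 ≈ 3.3.

μ₀ = 3.3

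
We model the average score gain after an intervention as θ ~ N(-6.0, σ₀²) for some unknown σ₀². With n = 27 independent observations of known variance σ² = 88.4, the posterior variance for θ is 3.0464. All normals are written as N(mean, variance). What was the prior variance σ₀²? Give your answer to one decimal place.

σ₀² = 43.8

Posterior precision equals prior precision plus data precision: 1/σ_n² = 1/σ₀² + n/σ².
So 1/σ₀² = 1/3.0464 − 27/88.4 = 0.328256 − 0.305430 = 0.022826.
Hence σ₀² = 1/0.022826 ≈ 43.8.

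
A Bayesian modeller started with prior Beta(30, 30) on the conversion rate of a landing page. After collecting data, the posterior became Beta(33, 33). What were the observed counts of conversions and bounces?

A Beta(a, b) prior with s successes and f failures in binomial data gives a Beta(a+s, b+f) posterior.
Match parameters: s=33−30=3, f=33−30=3.

3 conversions and 3 bounces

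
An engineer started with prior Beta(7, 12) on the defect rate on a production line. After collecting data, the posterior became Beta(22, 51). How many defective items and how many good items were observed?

15 defective items and 39 good items

A Beta(a, b) prior with s successes and f failures in binomial data gives a Beta(a+s, b+f) posterior.
Match parameters: s=22−7=15, f=51−12=39.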